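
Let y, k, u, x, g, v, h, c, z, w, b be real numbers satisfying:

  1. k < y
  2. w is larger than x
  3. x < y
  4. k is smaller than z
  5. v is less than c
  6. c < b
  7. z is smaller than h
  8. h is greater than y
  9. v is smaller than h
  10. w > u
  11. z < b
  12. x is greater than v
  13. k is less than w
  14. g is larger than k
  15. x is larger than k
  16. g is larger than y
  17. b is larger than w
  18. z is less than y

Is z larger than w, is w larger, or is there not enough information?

undetermined

Following every chain through z: above z we get b, y, g, h; below z we get k.
w is not reached, and no chain runs the other way from w to z.
So the given relations leave the order of z and w undetermined.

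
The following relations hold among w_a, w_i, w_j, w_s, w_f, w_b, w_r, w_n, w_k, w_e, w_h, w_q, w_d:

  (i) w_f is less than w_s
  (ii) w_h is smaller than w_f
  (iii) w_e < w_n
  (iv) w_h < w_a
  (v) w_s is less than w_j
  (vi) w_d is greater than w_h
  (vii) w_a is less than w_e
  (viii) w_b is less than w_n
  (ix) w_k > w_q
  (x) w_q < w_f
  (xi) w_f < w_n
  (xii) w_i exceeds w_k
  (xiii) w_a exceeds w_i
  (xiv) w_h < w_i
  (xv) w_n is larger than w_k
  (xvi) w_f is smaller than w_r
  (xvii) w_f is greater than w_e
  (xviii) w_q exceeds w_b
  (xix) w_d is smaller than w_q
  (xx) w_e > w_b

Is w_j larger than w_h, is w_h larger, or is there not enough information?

w_j

Link the given pairs in sequence: w_h < w_d; w_d < w_q; w_q < w_k; w_k < w_i; w_i < w_a; w_a < w_e; w_e < w_f; w_f < w_s; w_s < w_j.
Chaining these gives w_h < w_d < w_q < w_k < w_i < w_a < w_e < w_f < w_s < w_j.
So w_j is larger.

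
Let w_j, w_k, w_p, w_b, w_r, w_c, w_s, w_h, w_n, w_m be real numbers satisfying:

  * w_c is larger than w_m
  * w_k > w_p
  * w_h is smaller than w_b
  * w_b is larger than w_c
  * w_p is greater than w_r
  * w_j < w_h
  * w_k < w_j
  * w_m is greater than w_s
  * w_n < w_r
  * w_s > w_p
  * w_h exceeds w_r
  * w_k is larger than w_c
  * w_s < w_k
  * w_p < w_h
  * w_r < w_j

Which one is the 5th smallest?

w_m

Chaining the given pairs: w_n < w_r < w_p < w_s < w_m < w_c < w_k < w_j < w_h < w_b.
The 5th smallest is w_m.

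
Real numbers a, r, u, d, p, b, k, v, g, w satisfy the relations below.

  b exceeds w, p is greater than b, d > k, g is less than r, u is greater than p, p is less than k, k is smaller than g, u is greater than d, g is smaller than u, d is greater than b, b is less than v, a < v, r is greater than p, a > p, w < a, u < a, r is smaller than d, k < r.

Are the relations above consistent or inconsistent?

Every relation is compatible with w < b < p < k < g < r < d < u < a < v; the set is consistent.

consistent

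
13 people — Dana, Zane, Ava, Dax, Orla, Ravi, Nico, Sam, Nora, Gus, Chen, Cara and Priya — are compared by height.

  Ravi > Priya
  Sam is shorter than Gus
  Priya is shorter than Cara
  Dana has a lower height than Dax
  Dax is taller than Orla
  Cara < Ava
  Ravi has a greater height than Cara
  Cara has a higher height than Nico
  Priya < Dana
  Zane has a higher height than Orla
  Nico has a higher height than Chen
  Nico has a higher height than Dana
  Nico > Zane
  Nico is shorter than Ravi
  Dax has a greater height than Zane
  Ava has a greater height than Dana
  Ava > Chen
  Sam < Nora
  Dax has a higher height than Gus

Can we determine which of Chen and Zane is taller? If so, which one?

undetermined

Following every chain through Chen: above Chen we get Nico, Cara, Ravi, Ava.
Zane is not reached, and no chain runs the other way from Zane to Chen.
So the given relations leave the order of Chen and Zane undetermined.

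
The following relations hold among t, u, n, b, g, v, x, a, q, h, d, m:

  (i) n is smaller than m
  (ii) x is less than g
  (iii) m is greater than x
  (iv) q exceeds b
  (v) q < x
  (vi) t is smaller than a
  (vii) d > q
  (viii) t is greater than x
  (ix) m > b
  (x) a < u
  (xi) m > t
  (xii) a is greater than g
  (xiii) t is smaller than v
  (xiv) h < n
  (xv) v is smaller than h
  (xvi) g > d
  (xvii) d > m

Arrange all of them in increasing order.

b < q < x < t < v < h < n < m < d < g < a < u

The consecutive links are each given: b < q; q < x; x < t; t < v; v < h; h < n; n < m; m < d; d < g; g < a; a < u.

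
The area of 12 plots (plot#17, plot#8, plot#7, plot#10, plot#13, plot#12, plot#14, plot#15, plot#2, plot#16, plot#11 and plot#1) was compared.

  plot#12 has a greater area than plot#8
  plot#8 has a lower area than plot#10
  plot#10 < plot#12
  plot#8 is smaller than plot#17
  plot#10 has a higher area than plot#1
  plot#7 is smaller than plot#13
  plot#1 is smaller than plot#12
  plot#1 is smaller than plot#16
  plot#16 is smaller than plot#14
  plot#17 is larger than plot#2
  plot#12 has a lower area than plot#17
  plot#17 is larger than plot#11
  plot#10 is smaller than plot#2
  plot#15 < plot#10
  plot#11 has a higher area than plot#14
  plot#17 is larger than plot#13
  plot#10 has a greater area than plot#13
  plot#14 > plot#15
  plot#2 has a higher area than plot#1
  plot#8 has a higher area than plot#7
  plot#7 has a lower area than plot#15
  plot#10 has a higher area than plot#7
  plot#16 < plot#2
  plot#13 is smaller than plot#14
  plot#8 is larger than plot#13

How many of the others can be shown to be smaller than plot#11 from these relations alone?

Directly below plot#11: plot#14.
One step further: plot#15, plot#13, plot#16 (4 so far).
One step further: plot#1, plot#7 (6 so far).
Nothing else is reachable below plot#11; 6 in all.

6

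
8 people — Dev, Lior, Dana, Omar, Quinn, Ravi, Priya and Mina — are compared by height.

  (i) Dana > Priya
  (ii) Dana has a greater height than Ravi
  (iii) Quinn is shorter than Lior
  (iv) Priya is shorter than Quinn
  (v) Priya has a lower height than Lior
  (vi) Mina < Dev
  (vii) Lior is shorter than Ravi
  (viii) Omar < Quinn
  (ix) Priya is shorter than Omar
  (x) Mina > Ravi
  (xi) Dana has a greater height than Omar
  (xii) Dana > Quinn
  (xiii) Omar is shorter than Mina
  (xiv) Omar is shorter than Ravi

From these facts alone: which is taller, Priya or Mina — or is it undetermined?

Mina

Priya < Omar and Omar < Quinn give Priya < Quinn.
Then Quinn < Lior extends the chain to Lior.
With Lior < Ravi: Priya < Omar < Quinn < Lior < Ravi.
With Ravi < Mina: Priya < Omar < Quinn < Lior < Ravi < Mina.
So Mina is taller.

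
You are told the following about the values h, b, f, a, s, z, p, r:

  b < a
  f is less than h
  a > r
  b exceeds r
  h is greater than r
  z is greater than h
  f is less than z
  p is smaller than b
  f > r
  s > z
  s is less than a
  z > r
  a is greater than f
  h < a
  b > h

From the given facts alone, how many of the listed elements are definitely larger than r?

6

From r the given relations immediately reach f, h, z, b, a.
From those, s — 6 in total.
Nothing else is reachable above r; 6 in all.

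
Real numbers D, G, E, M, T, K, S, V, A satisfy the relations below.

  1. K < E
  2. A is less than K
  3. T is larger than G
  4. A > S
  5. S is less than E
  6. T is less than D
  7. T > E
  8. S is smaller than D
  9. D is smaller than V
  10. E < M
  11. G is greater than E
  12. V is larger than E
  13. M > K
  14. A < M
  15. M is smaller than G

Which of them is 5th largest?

M

Chaining the given pairs: S < A < K < E < M < G < T < D < V.
Counting 5 from the largest end gives M.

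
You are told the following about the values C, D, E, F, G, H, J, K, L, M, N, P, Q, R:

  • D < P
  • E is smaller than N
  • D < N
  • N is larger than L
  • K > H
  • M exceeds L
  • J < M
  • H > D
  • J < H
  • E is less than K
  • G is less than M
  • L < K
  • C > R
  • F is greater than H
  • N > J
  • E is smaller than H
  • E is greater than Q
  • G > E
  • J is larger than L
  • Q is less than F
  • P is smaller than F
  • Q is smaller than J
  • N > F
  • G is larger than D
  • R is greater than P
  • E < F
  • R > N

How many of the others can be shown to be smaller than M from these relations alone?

6

The elements the relations force below M are Q, D, L, J, E, G — no chain reaches any other.
That is 6.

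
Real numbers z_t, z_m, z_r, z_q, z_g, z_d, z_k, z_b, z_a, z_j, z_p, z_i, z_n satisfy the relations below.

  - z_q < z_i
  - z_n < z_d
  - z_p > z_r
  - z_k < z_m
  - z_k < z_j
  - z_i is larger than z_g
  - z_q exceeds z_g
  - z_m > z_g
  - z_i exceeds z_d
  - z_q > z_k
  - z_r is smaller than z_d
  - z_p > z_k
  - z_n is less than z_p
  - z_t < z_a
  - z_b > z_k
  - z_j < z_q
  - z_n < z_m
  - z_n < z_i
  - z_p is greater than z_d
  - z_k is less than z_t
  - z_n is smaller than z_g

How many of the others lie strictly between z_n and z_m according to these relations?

1

Chaining upward from z_n reaches: z_d, z_g, z_p, z_q, z_i.
Chaining downward from z_m reaches: z_k, z_g.
Strictly between z_n and z_m are those in both lists: z_g — 1 element.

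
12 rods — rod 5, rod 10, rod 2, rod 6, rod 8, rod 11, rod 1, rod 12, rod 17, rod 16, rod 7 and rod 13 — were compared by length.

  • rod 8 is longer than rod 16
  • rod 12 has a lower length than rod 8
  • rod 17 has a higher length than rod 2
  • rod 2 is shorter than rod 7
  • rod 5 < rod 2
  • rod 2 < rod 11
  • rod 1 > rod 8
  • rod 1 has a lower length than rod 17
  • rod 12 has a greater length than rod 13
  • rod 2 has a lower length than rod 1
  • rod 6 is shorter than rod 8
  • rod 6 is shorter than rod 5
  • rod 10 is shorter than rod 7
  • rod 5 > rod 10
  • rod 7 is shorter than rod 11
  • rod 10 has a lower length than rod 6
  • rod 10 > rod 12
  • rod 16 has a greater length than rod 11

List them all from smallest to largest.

rod 13 < rod 12 < rod 10 < rod 6 < rod 5 < rod 2 < rod 7 < rod 11 < rod 16 < rod 8 < rod 1 < rod 17

Each adjacent pair is fixed by a given relation: rod 13 < rod 12; rod 12 < rod 10; rod 10 < rod 6; rod 6 < rod 5; rod 5 < rod 2; rod 2 < rod 7; rod 7 < rod 11; rod 11 < rod 16; rod 16 < rod 8; rod 8 < rod 1; rod 1 < rod 17. Chaining them end to end gives the full order.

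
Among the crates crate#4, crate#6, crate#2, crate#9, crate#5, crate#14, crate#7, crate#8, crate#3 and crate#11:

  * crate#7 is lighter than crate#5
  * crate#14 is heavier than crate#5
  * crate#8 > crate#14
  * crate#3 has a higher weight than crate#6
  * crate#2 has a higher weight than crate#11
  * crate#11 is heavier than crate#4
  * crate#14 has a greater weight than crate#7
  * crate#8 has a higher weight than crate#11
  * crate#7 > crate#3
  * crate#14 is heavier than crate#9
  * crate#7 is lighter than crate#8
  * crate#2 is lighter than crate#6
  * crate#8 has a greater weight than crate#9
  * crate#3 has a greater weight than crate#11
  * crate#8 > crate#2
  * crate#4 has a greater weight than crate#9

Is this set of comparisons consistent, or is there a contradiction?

The single ordering crate#9 < crate#4 < crate#11 < crate#2 < crate#6 < crate#3 < crate#7 < crate#5 < crate#14 < crate#8 satisfies every listed relation, so no contradiction arises.

consistent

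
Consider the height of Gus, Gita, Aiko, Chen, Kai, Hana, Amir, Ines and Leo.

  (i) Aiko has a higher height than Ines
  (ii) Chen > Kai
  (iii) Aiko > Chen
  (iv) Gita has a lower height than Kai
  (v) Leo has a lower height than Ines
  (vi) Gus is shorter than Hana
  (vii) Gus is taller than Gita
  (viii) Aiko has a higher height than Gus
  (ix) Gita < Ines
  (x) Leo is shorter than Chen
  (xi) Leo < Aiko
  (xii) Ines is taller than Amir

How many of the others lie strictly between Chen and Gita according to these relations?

Chaining upward from Gita reaches: Gus, Kai, Ines, Hana, Aiko.
Chaining downward from Chen reaches: Leo, Kai.
Strictly between Gita and Chen are those in both lists: Kai — 1 element.

1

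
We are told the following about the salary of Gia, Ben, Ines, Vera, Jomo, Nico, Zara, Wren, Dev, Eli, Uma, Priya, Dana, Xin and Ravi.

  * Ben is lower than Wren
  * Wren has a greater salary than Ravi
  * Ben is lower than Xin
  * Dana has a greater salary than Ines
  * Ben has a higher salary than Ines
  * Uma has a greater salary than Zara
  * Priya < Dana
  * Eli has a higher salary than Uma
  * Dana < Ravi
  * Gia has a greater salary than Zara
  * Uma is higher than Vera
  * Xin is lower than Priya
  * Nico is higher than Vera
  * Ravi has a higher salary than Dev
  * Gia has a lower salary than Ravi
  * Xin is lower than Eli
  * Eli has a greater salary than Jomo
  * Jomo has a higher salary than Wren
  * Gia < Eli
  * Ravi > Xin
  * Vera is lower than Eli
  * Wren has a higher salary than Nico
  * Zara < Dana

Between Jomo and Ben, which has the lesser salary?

Link the given pairs in sequence: Ben < Xin; Xin < Priya; Priya < Dana; Dana < Ravi; Ravi < Wren; Wren < Jomo.
Chaining these gives Ben < Xin < Priya < Dana < Ravi < Wren < Jomo.
So Ben < Jomo; Ben is the lower of the two.

Ben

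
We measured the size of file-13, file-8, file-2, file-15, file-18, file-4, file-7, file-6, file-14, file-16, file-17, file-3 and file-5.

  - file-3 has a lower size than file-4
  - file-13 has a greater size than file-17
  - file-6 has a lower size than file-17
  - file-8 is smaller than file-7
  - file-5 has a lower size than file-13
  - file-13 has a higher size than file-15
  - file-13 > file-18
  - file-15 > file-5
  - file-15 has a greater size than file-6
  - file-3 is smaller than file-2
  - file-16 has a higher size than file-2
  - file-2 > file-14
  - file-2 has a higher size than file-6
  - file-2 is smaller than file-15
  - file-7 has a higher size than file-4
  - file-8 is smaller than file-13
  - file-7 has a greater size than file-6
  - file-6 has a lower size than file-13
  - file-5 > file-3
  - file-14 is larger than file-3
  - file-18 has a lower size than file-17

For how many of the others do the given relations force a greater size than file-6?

The elements the relations force above file-6 are file-2, file-15, file-17, file-16, file-7, file-13 — no chain reaches any other.
That is 6.

6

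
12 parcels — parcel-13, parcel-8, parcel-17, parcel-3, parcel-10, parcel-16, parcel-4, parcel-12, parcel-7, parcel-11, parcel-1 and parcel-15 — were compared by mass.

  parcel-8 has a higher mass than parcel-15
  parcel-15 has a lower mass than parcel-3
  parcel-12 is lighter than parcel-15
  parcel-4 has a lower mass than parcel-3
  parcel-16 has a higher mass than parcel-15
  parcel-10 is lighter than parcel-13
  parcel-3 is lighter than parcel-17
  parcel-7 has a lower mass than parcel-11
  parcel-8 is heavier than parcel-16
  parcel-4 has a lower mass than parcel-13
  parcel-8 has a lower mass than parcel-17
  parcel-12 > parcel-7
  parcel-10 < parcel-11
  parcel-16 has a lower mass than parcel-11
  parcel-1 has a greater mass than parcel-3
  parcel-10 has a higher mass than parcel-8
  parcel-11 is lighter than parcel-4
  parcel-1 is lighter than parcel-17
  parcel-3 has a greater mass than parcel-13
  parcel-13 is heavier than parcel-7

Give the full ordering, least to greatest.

Each adjacent pair is fixed by a given relation: parcel-7 < parcel-12; parcel-12 < parcel-15; parcel-15 < parcel-16; parcel-16 < parcel-8; parcel-8 < parcel-10; parcel-10 < parcel-11; parcel-11 < parcel-4; parcel-4 < parcel-13; parcel-13 < parcel-3; parcel-3 < parcel-1; parcel-1 < parcel-17. Chaining them end to end gives the full order.

parcel-7 < parcel-12 < parcel-15 < parcel-16 < parcel-8 < parcel-10 < parcel-11 < parcel-4 < parcel-13 < parcel-3 < parcel-1 < parcel-17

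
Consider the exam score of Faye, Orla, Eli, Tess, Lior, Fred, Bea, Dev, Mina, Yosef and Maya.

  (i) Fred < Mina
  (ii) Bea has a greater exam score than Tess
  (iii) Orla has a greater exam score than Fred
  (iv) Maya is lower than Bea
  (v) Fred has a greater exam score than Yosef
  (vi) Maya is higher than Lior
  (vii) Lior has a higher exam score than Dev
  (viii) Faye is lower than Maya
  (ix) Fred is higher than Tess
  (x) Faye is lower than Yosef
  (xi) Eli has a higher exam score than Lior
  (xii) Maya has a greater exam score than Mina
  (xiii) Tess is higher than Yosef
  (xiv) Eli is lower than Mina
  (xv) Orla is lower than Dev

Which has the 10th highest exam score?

Yosef

Chaining the given pairs: Faye < Yosef < Tess < Fred < Orla < Dev < Lior < Eli < Mina < Maya < Bea.
The 10th largest is Yosef.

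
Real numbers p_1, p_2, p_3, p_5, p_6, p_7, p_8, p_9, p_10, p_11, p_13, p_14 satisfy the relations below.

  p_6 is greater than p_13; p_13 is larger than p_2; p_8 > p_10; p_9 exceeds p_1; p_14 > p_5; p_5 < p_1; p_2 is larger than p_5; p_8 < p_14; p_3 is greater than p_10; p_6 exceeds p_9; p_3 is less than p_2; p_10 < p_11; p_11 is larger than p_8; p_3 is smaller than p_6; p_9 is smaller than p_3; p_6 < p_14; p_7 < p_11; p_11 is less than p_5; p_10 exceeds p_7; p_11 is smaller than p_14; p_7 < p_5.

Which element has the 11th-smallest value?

p_6

The consecutive relations fix a unique order: p_7 < p_10 < p_8 < p_11 < p_5 < p_1 < p_9 < p_3 < p_2 < p_13 < p_6 < p_14.
Counting 11 from the smallest end gives p_6.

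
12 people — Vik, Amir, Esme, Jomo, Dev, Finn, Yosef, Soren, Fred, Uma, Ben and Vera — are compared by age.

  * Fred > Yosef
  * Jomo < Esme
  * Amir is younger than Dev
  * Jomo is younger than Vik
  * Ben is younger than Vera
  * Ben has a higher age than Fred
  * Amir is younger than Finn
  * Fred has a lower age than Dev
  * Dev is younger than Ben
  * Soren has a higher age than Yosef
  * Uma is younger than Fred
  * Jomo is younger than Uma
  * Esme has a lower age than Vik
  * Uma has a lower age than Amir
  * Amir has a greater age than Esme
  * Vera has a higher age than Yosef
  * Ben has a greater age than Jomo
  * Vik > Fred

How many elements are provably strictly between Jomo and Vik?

The relations place Jomo below Vik. An element lies strictly between them when it is forced above Jomo and also forced below Vik.
Above Jomo: {Uma, Fred, Esme, Amir, Dev, Finn, Ben, Vera}. Below Vik: {Yosef, Uma, Fred, Esme}.
Intersection: {Uma, Fred, Esme} — 3.

3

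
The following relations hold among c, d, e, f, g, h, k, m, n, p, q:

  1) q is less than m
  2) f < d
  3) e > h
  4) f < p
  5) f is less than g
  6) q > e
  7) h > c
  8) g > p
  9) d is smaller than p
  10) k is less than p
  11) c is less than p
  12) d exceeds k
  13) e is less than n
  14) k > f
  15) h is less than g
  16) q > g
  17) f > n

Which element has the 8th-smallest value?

Piecing the relations together gives one ordering: c < h < e < n < f < k < d < p < g < q < m.
Counting 8 from the smallest end gives p.

p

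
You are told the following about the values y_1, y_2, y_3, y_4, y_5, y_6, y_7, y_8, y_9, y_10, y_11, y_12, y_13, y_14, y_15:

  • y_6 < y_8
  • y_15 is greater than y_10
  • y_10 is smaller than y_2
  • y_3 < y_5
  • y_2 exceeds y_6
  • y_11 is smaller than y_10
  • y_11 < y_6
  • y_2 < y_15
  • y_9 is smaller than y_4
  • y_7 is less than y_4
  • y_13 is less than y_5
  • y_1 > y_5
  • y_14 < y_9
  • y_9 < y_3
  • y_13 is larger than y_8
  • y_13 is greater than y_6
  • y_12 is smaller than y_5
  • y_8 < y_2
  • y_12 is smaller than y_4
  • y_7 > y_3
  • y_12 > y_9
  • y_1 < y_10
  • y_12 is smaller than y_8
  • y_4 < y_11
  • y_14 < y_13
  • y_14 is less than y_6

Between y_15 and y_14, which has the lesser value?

Following the relations from y_14: y_14 < y_9 < y_3 < y_7 < y_4 < y_11 < y_6 < y_8 < y_13 < y_5 < y_1 < y_10 < y_2 < y_15.
So y_14 < y_15; y_14 is the smaller of the two.

y_14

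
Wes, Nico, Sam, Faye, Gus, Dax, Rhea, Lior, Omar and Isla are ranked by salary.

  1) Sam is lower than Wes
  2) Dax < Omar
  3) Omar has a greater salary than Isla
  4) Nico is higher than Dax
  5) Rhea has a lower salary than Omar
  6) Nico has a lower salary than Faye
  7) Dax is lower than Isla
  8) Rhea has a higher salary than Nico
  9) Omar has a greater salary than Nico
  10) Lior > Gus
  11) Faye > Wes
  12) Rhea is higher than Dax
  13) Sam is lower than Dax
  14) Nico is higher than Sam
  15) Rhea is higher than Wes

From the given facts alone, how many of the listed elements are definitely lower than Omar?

6

From Omar the given relations immediately reach Dax, Isla, Nico, Rhea.
From those, Sam, Wes — 6 in total.
Nothing else is reachable below Omar; 6 in all.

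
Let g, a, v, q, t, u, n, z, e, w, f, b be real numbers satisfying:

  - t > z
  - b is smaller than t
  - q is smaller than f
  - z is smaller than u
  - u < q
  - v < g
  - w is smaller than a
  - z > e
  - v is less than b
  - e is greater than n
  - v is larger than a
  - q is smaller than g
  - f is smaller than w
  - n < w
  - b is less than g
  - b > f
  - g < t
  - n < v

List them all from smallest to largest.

The consecutive links are each given: n < e; e < z; z < u; u < q; q < f; f < w; w < a; a < v; v < b; b < g; g < t.

n < e < z < u < q < f < w < a < v < b < g < t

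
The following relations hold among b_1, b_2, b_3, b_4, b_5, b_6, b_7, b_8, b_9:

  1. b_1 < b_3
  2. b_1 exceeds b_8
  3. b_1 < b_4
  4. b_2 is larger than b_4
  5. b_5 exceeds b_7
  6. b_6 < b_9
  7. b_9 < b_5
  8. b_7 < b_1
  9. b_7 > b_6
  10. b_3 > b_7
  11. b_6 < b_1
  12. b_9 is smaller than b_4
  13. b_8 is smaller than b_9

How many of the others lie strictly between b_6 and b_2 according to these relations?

Chaining upward from b_6 reaches: b_7, b_9, b_1, b_5, b_3, b_4.
Chaining downward from b_2 reaches: b_7, b_8, b_9, b_1, b_4.
Strictly between b_6 and b_2 are those in both lists: b_7, b_9, b_1, b_4 — 4 elements.

4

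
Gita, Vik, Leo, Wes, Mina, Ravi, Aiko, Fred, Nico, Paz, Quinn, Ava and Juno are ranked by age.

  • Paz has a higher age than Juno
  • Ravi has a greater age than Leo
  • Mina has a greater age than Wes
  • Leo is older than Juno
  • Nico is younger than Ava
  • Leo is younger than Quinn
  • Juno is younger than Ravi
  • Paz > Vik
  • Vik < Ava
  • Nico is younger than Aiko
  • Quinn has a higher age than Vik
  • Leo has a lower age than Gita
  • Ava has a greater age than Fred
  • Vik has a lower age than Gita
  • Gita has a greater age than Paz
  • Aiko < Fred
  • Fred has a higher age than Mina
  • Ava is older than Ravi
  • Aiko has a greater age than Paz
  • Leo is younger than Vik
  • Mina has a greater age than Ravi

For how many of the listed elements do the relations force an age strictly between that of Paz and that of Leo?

The relations place Leo below Paz. An element lies strictly between them when it is forced above Leo and also forced below Paz.
Above Leo: {Vik, Quinn, Ravi, Aiko, Mina, Fred, Gita, Ava}. Below Paz: {Juno, Vik}.
Intersection: {Vik} — 1.

1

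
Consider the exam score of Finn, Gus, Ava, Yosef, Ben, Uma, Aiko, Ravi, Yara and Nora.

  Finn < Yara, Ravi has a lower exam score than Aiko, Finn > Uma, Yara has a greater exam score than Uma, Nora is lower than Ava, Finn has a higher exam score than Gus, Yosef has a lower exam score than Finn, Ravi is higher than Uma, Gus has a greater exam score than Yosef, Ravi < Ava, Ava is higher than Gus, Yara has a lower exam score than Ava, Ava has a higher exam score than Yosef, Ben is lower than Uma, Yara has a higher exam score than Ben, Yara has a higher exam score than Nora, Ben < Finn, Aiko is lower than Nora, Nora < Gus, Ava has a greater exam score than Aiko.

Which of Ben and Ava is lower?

Ben

The relevant relations are Ben < Uma; Uma < Ravi; Ravi < Aiko; Aiko < Nora; Nora < Gus; Gus < Finn; Finn < Yara; Yara < Ava.
Together: Ben < Uma < Ravi < Aiko < Nora < Gus < Finn < Yara < Ava.
So Ben < Ava; Ben is the lower of the two.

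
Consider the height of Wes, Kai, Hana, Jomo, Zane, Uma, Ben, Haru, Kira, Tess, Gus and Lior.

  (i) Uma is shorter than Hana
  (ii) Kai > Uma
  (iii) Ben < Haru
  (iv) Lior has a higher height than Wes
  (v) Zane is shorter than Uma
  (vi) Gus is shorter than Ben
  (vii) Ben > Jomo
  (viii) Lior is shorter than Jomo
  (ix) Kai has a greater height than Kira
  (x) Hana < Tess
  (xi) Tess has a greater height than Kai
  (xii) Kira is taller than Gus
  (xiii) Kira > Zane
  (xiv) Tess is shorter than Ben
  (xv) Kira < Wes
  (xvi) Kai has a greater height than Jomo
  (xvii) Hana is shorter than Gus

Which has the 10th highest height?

Chaining the given pairs: Zane < Uma < Hana < Gus < Kira < Wes < Lior < Jomo < Kai < Tess < Ben < Haru.
The 10th largest is Hana.

Hana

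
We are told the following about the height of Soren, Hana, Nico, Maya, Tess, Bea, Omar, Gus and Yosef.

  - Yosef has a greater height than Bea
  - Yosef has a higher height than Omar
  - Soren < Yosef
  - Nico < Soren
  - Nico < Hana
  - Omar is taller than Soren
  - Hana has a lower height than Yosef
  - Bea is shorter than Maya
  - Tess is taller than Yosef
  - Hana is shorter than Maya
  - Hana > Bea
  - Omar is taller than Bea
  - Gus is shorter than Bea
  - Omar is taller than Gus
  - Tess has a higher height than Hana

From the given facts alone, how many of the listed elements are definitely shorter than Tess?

From Tess the given relations immediately reach Hana, Yosef.
From those, Nico, Soren, Bea, Omar — 6 in total.
From those, Gus — 7 in total.
Nothing else is reachable below Tess; 7 in all.

7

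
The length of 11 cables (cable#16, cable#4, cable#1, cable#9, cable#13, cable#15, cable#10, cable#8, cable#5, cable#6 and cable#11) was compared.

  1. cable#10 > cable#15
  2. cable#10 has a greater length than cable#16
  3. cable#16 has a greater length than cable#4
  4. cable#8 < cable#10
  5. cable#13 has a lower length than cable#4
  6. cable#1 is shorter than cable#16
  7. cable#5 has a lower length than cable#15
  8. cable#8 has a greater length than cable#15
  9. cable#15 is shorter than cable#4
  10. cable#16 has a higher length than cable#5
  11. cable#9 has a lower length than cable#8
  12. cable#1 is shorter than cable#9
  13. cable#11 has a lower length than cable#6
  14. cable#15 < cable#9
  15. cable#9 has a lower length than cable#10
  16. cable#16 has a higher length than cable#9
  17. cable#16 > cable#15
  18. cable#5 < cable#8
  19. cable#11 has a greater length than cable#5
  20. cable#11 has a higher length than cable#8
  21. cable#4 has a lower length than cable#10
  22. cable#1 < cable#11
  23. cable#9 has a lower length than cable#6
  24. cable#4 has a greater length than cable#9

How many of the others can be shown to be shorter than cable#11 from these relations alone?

Directly below cable#11: cable#5, cable#1, cable#8.
One step further: cable#15, cable#9 (5 so far).
No other element is forced below cable#11 by the given relations, so the count is 5.

5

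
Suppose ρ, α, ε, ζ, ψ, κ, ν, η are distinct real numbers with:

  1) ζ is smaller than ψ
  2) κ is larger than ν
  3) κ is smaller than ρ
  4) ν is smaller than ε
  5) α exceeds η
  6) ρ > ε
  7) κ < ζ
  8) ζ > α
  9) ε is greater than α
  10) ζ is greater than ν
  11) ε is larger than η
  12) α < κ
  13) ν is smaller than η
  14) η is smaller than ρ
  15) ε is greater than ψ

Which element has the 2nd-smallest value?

Chaining the given pairs: ν < η < α < κ < ζ < ψ < ε < ρ.
The 2nd smallest is η.

η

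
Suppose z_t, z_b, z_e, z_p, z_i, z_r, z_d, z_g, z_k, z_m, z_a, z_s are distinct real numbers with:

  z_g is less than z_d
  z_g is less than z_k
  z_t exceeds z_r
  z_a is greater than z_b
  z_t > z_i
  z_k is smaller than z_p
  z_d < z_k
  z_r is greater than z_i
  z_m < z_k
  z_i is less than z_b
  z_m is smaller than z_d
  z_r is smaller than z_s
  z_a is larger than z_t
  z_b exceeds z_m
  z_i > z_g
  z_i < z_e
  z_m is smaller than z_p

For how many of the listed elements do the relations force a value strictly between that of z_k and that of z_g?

1

Chaining upward from z_g reaches: z_i, z_r, z_t, z_e, z_d, z_b, z_p, z_a, z_s.
Chaining downward from z_k reaches: z_m, z_d.
Strictly between z_g and z_k are those in both lists: z_d — 1 element.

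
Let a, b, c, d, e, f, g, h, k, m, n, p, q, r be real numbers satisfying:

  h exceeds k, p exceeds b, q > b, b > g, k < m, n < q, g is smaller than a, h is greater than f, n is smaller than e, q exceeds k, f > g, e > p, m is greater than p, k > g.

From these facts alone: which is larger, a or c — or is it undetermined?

Following every chain through a: below a we get g.
c is not reached, and no chain runs the other way from c to a.
So the given relations leave the order of a and c undetermined.

undetermined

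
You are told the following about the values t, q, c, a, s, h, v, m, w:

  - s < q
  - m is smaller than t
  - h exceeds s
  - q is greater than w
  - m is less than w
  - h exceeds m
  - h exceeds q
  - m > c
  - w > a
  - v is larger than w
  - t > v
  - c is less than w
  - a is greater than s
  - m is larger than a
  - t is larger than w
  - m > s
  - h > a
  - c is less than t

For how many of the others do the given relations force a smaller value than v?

The elements the relations force below v are s, c, a, m, w — no chain reaches any other.
That is 5.

5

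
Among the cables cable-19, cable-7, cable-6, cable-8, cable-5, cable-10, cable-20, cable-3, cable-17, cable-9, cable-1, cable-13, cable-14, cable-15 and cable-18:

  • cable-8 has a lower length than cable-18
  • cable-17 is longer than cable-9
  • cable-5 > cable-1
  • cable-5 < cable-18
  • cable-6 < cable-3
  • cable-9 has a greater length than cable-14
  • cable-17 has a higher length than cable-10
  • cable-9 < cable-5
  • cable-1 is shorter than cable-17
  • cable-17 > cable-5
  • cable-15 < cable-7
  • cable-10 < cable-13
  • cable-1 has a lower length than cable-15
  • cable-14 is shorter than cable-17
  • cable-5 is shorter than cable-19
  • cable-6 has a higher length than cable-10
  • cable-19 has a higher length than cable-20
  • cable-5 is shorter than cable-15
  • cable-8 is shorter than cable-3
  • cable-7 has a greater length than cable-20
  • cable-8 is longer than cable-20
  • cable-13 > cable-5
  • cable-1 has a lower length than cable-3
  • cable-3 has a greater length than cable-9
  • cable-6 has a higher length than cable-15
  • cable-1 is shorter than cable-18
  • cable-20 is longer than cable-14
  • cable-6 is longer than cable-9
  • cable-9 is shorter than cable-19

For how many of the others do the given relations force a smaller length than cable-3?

9

The elements the relations force below cable-3 are cable-14, cable-9, cable-1, cable-20, cable-5, cable-8, cable-10, cable-15, cable-6 — no chain reaches any other.
That is 9.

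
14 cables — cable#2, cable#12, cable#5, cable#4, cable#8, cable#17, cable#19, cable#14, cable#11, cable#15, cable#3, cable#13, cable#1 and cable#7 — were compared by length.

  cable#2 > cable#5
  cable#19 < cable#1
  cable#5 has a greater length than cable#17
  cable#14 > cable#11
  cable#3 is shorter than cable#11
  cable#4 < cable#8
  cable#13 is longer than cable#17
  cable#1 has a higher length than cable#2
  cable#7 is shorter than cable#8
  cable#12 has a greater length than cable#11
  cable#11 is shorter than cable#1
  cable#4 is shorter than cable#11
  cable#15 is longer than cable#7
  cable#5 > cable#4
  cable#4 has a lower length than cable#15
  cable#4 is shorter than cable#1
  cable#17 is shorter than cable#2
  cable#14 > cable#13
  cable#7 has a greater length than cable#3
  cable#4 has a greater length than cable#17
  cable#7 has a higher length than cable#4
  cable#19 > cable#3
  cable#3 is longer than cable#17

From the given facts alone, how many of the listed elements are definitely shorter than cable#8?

From cable#8 the given relations immediately reach cable#4, cable#7.
From those, cable#17, cable#3 — 4 in total.
Nothing else is reachable below cable#8; 4 in all.

4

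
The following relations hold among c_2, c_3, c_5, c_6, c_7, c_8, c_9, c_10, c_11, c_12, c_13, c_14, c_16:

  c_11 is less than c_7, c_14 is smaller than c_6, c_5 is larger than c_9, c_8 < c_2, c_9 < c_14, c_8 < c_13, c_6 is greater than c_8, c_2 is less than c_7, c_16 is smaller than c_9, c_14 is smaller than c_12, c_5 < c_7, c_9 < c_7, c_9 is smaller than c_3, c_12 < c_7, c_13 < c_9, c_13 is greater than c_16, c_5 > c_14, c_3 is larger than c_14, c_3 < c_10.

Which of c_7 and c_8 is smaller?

c_8

c_8 < c_13 < c_9 < c_14 < c_5 < c_7, by transitivity through c_13, c_9, c_14, c_5.
So c_8 < c_7; c_8 is the smaller of the two.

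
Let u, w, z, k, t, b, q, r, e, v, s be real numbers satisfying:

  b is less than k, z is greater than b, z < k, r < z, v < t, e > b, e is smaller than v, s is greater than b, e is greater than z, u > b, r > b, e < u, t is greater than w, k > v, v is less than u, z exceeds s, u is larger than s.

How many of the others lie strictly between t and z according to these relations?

Chaining upward from z reaches: e, v, u, k.
Chaining downward from t reaches: b, w, s, r, e, v.
Strictly between z and t are those in both lists: e, v — 2 elements.

2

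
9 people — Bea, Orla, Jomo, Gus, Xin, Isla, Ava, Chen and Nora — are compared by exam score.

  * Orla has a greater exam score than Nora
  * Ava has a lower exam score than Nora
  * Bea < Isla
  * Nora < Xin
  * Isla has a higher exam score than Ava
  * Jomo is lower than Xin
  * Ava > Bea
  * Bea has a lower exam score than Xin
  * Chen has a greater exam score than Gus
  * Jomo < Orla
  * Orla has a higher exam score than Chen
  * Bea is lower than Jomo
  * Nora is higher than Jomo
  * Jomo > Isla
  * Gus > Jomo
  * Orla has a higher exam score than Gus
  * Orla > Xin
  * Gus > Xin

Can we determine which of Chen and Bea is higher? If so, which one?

Chen

Bea < Ava < Isla < Jomo < Nora < Xin < Gus < Chen, by transitivity through Ava, Isla, Jomo, Nora, Xin, Gus.
So Chen is higher.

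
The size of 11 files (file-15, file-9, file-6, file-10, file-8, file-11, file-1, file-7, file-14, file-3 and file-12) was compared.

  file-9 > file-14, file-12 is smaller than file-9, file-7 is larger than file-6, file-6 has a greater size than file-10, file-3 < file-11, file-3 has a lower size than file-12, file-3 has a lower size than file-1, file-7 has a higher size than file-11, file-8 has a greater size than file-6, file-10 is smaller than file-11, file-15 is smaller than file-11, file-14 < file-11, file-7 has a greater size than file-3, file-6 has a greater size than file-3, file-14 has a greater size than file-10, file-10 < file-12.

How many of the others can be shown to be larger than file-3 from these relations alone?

7

From file-3 the given relations immediately reach file-6, file-12, file-11, file-7, file-1.
From those, file-8, file-9 — 7 in total.
Nothing else is reachable above file-3; 7 in all.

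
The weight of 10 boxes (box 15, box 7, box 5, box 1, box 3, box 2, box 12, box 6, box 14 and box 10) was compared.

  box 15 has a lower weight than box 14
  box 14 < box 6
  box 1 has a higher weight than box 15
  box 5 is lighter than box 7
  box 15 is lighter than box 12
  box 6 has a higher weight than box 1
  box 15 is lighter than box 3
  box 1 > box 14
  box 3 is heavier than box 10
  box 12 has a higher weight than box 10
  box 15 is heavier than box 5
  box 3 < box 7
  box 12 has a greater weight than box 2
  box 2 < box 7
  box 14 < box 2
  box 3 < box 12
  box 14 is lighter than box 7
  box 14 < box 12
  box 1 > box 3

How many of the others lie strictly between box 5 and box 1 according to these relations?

3

The relations place box 5 below box 1. An element lies strictly between them when it is forced above box 5 and also forced below box 1.
Above box 5: {box 15, box 14, box 2, box 3, box 6, box 7, box 12}. Below box 1: {box 10, box 15, box 14, box 3}.
Intersection: {box 15, box 14, box 3} — 3.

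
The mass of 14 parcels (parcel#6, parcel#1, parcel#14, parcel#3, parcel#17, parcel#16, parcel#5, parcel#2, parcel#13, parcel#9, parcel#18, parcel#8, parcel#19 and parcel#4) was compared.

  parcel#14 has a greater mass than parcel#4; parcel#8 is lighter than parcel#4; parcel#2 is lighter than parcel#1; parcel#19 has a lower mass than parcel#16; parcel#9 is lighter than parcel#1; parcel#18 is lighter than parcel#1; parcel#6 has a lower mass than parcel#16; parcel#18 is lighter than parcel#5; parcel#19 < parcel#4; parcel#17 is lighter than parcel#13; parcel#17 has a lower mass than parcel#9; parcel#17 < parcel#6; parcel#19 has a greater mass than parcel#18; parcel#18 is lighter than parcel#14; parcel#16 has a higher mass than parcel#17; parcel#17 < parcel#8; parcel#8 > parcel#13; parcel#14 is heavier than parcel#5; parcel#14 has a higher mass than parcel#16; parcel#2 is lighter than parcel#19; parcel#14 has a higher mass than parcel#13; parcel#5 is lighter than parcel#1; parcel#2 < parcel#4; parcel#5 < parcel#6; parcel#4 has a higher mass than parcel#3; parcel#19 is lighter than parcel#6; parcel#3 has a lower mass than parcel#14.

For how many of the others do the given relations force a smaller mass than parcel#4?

7

From parcel#4 the given relations immediately reach parcel#2, parcel#3, parcel#8, parcel#19.
From those, parcel#17, parcel#13, parcel#18 — 7 in total.
Nothing else is reachable below parcel#4; 7 in all.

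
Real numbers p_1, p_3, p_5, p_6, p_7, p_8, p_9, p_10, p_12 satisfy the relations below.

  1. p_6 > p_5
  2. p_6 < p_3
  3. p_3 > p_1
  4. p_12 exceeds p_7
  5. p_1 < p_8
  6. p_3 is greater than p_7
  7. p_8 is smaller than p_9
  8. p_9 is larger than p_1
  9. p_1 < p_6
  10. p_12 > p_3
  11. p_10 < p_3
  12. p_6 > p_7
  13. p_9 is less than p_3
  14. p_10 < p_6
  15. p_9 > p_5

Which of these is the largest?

p_12

p_5 is not greatest since p_5 < p_9; p_1 is not greatest since p_1 < p_8; p_8 is not greatest since p_8 < p_9; p_10 is not greatest since p_10 < p_3; p_9 is not greatest since p_9 < p_3; p_7 is not greatest since p_7 < p_12; p_6 is not greatest since p_6 < p_3; p_3 is not greatest since p_3 < p_12.
Only p_12 has nothing above it, so p_12 is the largest.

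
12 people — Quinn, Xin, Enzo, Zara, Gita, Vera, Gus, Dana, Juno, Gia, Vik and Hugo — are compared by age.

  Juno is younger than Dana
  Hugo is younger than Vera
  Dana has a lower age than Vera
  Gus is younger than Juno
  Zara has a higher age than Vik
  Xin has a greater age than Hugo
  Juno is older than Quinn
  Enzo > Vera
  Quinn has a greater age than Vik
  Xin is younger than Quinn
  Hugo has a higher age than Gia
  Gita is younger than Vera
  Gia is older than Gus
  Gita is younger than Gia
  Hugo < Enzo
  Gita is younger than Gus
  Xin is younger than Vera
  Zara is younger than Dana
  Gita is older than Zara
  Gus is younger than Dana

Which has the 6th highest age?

Xin

The consecutive relations fix a unique order: Vik < Zara < Gita < Gus < Gia < Hugo < Xin < Quinn < Juno < Dana < Vera < Enzo.
Counting 6 from the largest end gives Xin.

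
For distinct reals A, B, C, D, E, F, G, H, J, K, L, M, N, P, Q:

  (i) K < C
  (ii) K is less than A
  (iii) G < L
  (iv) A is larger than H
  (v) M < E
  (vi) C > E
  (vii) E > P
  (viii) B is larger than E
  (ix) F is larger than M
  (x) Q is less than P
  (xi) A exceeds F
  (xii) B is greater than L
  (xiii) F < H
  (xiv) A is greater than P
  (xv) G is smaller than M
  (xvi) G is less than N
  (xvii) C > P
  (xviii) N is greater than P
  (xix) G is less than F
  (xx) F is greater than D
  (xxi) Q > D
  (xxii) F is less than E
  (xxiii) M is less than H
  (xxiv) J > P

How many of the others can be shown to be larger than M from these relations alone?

6

From M the given relations immediately reach F, H, E.
From those, B, A, C — 6 in total.
No other element is forced above M by the given relations, so the count is 6.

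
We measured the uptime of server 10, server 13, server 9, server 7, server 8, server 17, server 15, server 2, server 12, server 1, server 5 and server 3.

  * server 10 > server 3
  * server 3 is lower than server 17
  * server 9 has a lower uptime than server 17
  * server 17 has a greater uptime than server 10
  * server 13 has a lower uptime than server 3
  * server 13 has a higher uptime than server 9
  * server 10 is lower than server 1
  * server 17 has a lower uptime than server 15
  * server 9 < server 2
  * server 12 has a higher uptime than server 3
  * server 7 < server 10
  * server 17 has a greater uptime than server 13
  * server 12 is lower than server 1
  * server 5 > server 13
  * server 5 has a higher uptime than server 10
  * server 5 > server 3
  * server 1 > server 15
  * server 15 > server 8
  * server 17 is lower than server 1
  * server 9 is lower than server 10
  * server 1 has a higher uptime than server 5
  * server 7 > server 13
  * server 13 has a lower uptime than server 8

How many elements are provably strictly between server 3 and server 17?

The relations place server 3 below server 17. An element lies strictly between them when it is forced above server 3 and also forced below server 17.
Above server 3: {server 12, server 10, server 5, server 15, server 1}. Below server 17: {server 9, server 13, server 7, server 10}.
Intersection: {server 10} — 1.

1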